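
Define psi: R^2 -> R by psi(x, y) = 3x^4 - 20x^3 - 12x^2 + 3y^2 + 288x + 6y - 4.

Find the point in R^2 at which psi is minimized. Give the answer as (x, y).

(-2, -1)

psi(x,y) separates as P(x) + Q(y) − 4, so its minimum is min P + min Q − 4.
P'(x) = 12(x - 4)(x - 3)(x + 2) vanishes at x ∈ {-2, 3, 4}; Q'(y) = 6y + 6 vanishes at y ∈ {-1}.
Local minima of P (where P''>0): P(-2)=-416, P(4)=448. Local minima of Q: Q(-1)=-3.
So the global minimum of psi is P(-2) + Q(-1) − 4 = -416 − 3 − 4 = -423, attained at (-2, -1).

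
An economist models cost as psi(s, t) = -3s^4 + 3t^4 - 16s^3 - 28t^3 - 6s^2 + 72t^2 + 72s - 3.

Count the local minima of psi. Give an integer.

psi separates as a function of s plus a function of t, so ∇psi=0 decouples.
∂psi/∂s = -12(s - 1)(s + 2)(s + 3) = 0 at s ∈ {-3, -2, 1}; ∂psi/∂t = 12t(t - 4)(t - 3) = 0 at t ∈ {0, 3, 4}.
The Hessian is diagonal: diag(psi_ss, psi_tt). Second derivatives: psi_ss(-3)=-48, psi_ss(-2)=36, psi_ss(1)=-144; psi_tt(0)=144, psi_tt(3)=-36, psi_tt(4)=48.
Local minima occur where both diagonal entries positive: (-2, 0), (-2, 4). Count: 2.

2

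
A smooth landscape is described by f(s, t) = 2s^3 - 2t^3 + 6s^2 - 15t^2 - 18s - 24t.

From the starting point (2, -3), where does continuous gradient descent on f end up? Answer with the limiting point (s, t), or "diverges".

(1, -4)

f is separable, so gradient descent decouples: s follows -∂f/∂s, t follows -∂f/∂t.
∂f/∂s = 6(s - 1)(s + 3); at s=2 this is 30, so s decreases.
∂f/∂t = -6(t + 1)(t + 4); at t=-3 this is 12, so t decreases.
s converges to its nearest critical value 1 (a local min of the s-part); t converges to -4. The iterate converges to (1, -4).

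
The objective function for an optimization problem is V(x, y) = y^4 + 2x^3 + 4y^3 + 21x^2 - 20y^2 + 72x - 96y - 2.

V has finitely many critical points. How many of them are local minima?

V separates as a function of x plus a function of y, so ∇V=0 decouples.
∂V/∂x = 6(x + 3)(x + 4) = 0 at x ∈ {-4, -3}; ∂V/∂y = 4(y - 3)(y + 2)(y + 4) = 0 at y ∈ {-4, -2, 3}.
The Hessian is diagonal: diag(V_xx, V_yy). Second derivatives: V_xx(-4)=-6, V_xx(-3)=6; V_yy(-4)=56, V_yy(-2)=-40, V_yy(3)=140.
Local minima occur where both diagonal entries positive: (-3, -4), (-3, 3). Count: 2.

2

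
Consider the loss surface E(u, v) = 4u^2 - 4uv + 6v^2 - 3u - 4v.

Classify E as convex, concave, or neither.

E is quadratic, so its Hessian is the constant matrix H = [[8, -4], [-4, 12]].
det(H) = 80, tr(H) = 20.
det(H) > 0 and tr(H) > 0, so H is positive definite everywhere: convex.

convex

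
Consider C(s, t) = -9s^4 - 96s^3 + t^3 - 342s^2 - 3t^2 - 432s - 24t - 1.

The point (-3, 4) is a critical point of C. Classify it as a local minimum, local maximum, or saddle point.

local minimum

The mixed partial ∂²C/∂s∂t is 0, so the Hessian at any point is diag(C_ss, C_tt) = diag(-36(3s^2 + 16s + 19), 6(t - 1)).
At (-3, 4): H = diag(72, 18).
Both eigenvalues are positive, so H is positive definite: a local minimum.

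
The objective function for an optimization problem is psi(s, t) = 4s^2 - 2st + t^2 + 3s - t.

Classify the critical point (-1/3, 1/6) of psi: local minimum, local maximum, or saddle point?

The Hessian of psi is constant: H = [[8, -2], [-2, 2]].
det(H) = 8·2 − (-2)² = 12.
det(H) > 0 and tr(H) = 10 > 0, so H is positive definite and the point is a local minimum.

local minimum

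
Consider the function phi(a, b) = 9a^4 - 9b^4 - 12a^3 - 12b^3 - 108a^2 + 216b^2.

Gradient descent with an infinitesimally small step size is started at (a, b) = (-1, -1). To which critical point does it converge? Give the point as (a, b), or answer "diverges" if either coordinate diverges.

(-2, 0)

phi is separable, so gradient descent decouples: a follows -∂phi/∂a, b follows -∂phi/∂b.
∂phi/∂a = 36a(a - 3)(a + 2); at a=-1 this is 144, so a decreases.
∂phi/∂b = -36b(b - 3)(b + 4); at b=-1 this is -432, so b increases.
a converges to its nearest critical value -2 (a local min of the a-part); b converges to 0. The iterate converges to (-2, 0).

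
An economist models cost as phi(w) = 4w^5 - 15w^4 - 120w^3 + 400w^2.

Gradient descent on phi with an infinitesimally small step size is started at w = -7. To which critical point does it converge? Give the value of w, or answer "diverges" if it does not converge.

diverges

phi'(w) = 20w(w - 5)(w - 2)(w + 4), so phi'(-7) = 45360.
Gradient descent moves in the -phi' direction, i.e. w is decreasing.
There is no critical point below w=-7, and phi' keeps the same sign, so the iterate runs off to −∞.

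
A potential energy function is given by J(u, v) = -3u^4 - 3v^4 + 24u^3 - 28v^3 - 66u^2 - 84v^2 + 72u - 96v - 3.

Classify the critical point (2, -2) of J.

local minimum

The mixed partial ∂²J/∂u∂v is 0, so the Hessian at any point is diag(J_uu, J_vv) = diag(12(-3u^2 + 12u - 11), -12(3v^2 + 14v + 14)).
At (2, -2): H = diag(12, 24).
Both eigenvalues are positive, so H is positive definite: a local minimum.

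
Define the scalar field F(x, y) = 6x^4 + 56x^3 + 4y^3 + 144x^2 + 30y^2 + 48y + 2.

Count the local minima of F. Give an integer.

2

F separates as a function of x plus a function of y, so ∇F=0 decouples.
∂F/∂x = 24x(x + 3)(x + 4) = 0 at x ∈ {-4, -3, 0}; ∂F/∂y = 12(y + 1)(y + 4) = 0 at y ∈ {-4, -1}.
The Hessian is diagonal: diag(F_xx, F_yy). Second derivatives: F_xx(-4)=96, F_xx(-3)=-72, F_xx(0)=288; F_yy(-4)=-36, F_yy(-1)=36.
Local minima occur where both diagonal entries positive: (-4, -1), (0, -1). Count: 2.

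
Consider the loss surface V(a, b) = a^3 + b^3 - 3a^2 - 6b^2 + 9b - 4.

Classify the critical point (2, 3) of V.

The mixed partial ∂²V/∂a∂b is 0, so the Hessian at any point is diag(V_aa, V_bb) = diag(6(a - 1), 6(b - 2)).
At (2, 3): H = diag(6, 6).
Both eigenvalues are positive, so H is positive definite: a local minimum.

local minimum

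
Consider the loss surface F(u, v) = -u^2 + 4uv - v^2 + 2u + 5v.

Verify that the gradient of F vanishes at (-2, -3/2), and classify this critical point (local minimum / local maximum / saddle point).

∇F = (-2u + 4v + 2, 4u - 2v + 5); substituting (-2, -3/2) gives ∇F = (0, 0), so (-2, -3/2) is indeed a critical point.
The Hessian of F is constant: H = [[-2, 4], [4, -2]].
det(H) = (-2)·(-2) − 4² = -12.
Since det(H) < 0, H is indefinite and the critical point is a saddle point.

saddle point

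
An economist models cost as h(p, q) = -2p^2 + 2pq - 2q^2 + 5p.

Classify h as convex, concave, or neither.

concave

h is quadratic, so its Hessian is the constant matrix H = [[-4, 2], [2, -4]].
det(H) = 12, tr(H) = -8.
det(H) > 0 and tr(H) < 0, so H is negative definite everywhere: concave.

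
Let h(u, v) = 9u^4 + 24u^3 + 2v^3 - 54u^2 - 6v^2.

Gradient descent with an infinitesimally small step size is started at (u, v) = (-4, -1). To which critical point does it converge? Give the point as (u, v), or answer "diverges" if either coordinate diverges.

h is separable, so gradient descent decouples: u follows -∂h/∂u, v follows -∂h/∂v.
∂h/∂u = 36u(u - 1)(u + 3); at u=-4 this is -720, so u increases.
∂h/∂v = 6v(v - 2); at v=-1 this is 18, so v decreases.
The v-coordinate has no critical point in that direction and runs off to infinity.

diverges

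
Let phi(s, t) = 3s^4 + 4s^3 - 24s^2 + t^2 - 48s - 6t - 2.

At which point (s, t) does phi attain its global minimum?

(2, 3)

phi(s,t) separates as P(s) + Q(t) − 2, so its minimum is min P + min Q − 2.
P'(s) = 12(s - 2)(s + 1)(s + 2) vanishes at s ∈ {-2, -1, 2}; Q'(t) = 2(t - 3) vanishes at t ∈ {3}.
Local minima of P (where P''>0): P(-2)=16, P(2)=-112. Local minima of Q: Q(3)=-9.
So the global minimum of phi is P(2) + Q(3) − 2 = -112 − 9 − 2 = -123, attained at (2, 3).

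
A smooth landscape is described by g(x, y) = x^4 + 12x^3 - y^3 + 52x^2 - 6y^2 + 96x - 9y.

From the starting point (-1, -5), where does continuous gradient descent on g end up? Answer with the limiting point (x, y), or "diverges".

(-2, -3)

g is separable, so gradient descent decouples: x follows -∂g/∂x, y follows -∂g/∂y.
∂g/∂x = 4(x + 2)(x + 3)(x + 4); at x=-1 this is 24, so x decreases.
∂g/∂y = -3(y + 1)(y + 3); at y=-5 this is -24, so y increases.
x converges to its nearest critical value -2 (a local min of the x-part); y converges to -3. The iterate converges to (-2, -3).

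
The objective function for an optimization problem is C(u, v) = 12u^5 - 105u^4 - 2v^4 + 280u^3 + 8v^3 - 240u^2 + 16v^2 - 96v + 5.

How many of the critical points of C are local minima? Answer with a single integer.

2

C separates as a function of u plus a function of v, so ∇C=0 decouples.
∂C/∂u = 60u(u - 4)(u - 2)(u - 1) = 0 at u ∈ {0, 1, 2, 4}; ∂C/∂v = -8(v - 3)(v - 2)(v + 2) = 0 at v ∈ {-2, 2, 3}.
The Hessian is diagonal: diag(C_uu, C_vv). Second derivatives: C_uu(0)=-480, C_uu(1)=180, C_uu(2)=-240, C_uu(4)=1440; C_vv(-2)=-160, C_vv(2)=32, C_vv(3)=-40.
Local minima occur where both diagonal entries positive: (1, 2), (4, 2). Count: 2.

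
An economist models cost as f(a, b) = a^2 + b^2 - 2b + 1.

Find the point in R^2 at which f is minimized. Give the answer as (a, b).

(0, 1)

f(a,b) separates as P(a) + Q(b) + 1, so its minimum is min P + min Q + 1.
P'(a) = 2a vanishes at a ∈ {0}; Q'(b) = 2b - 2 vanishes at b ∈ {1}.
Local minima of P (where P''>0): P(0)=0. Local minima of Q: Q(1)=-1.
So the global minimum of f is P(0) + Q(1) + 1 = 0 − 1 + 1 = 0, attained at (0, 1).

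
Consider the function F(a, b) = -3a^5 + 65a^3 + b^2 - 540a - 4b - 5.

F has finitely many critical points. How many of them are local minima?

2

F separates as a function of a plus a function of b, so ∇F=0 decouples.
∂F/∂a = -15(a - 3)(a - 2)(a + 2)(a + 3) = 0 at a ∈ {-3, -2, 2, 3}; ∂F/∂b = 2(b - 2) = 0 at b ∈ {2}.
The Hessian is diagonal: diag(F_aa, F_bb). Second derivatives: F_aa(-3)=450, F_aa(-2)=-300, F_aa(2)=300, F_aa(3)=-450; F_bb(2)=2.
Local minima occur where both diagonal entries positive: (-3, 2), (2, 2). Count: 2.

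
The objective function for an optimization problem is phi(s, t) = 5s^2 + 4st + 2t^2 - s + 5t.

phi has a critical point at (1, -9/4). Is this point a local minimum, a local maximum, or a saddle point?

local minimum

The Hessian of phi is constant: H = [[10, 4], [4, 4]].
det(H) = 10·4 − 4² = 24.
det(H) > 0 and tr(H) = 14 > 0, so H is positive definite and the point is a local minimum.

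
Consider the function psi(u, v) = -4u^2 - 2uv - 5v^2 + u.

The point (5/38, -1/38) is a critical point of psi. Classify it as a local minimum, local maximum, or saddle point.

local maximum

The Hessian of psi is constant: H = [[-8, -2], [-2, -10]].
det(H) = (-8)·(-10) − (-2)² = 76.
det(H) > 0 and tr(H) = -18 < 0, so H is negative definite and the point is a local maximum.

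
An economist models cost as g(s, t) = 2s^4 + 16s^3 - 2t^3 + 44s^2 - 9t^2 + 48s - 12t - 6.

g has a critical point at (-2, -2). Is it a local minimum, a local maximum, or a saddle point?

The mixed partial ∂²g/∂s∂t is 0, so the Hessian at any point is diag(g_ss, g_tt) = diag(8(3s^2 + 12s + 11), -6(2t + 3)).
At (-2, -2): H = diag(-8, 6).
The eigenvalues have opposite signs, so H is indefinite: a saddle point.

saddle point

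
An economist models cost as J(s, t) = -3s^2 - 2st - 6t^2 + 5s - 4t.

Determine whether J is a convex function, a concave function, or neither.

J is quadratic, so its Hessian is the constant matrix H = [[-6, -2], [-2, -12]].
det(H) = 68, tr(H) = -18.
det(H) > 0 and tr(H) < 0, so H is negative definite everywhere: concave.

concave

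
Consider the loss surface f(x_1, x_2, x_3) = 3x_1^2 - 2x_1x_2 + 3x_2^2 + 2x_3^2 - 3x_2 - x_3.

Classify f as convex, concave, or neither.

f is quadratic, so its Hessian is the constant matrix H = [[6, -2, 0], [-2, 6, 0], [0, 0, 4]].
Leading principal minors: 6, 32, 128.
All positive ⇒ H ≻ 0 ⇒ convex.

convex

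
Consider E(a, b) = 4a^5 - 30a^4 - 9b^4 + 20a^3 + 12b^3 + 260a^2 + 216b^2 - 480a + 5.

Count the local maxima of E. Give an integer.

E separates as a function of a plus a function of b, so ∇E=0 decouples.
∂E/∂a = 20(a - 4)(a - 3)(a - 1)(a + 2) = 0 at a ∈ {-2, 1, 3, 4}; ∂E/∂b = -36b(b - 4)(b + 3) = 0 at b ∈ {-3, 0, 4}.
The Hessian is diagonal: diag(E_aa, E_bb). Second derivatives: E_aa(-2)=-1800, E_aa(1)=360, E_aa(3)=-200, E_aa(4)=360; E_bb(-3)=-756, E_bb(0)=432, E_bb(4)=-1008.
Local maxima occur where both diagonal entries negative: (-2, -3), (-2, 4), (3, -3), (3, 4). Count: 4.

4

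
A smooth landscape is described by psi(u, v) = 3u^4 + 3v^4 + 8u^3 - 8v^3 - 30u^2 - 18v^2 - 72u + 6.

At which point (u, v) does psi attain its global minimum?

psi(u,v) separates as P(u) + Q(v) + 6, so its minimum is min P + min Q + 6.
P'(u) = 12(u - 2)(u + 1)(u + 3) vanishes at u ∈ {-3, -1, 2}; Q'(v) = 12v(v - 3)(v + 1) vanishes at v ∈ {-1, 0, 3}.
Local minima of P (where P''>0): P(-3)=-27, P(2)=-152. Local minima of Q: Q(-1)=-7, Q(3)=-135.
So the global minimum of psi is P(2) + Q(3) + 6 = -152 − 135 + 6 = -281, attained at (2, 3).

(2, 3)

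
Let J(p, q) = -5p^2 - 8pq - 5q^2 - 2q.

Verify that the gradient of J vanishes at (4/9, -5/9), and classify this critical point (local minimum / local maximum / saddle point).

local maximum

∇J = (-10p - 8q, -8p - 10q - 2); substituting (4/9, -5/9) gives ∇J = (0, 0), so (4/9, -5/9) is indeed a critical point.
The Hessian of J is constant: H = [[-10, -8], [-8, -10]].
det(H) = (-10)·(-10) − (-8)² = 36.
det(H) > 0 and tr(H) = -20 < 0, so H is negative definite and the point is a local maximum.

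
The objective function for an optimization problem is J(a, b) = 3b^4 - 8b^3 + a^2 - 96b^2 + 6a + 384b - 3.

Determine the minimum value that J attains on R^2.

J(a,b) separates as P(a) + Q(b) − 3, so its minimum is min P + min Q − 3.
P'(a) = 2a + 6 vanishes at a ∈ {-3}; Q'(b) = 12(b - 4)(b - 2)(b + 4) vanishes at b ∈ {-4, 2, 4}.
Local minima of P (where P''>0): P(-3)=-9. Local minima of Q: Q(-4)=-1792, Q(4)=256.
So the global minimum of J is P(-3) + Q(-4) − 3 = -9 − 1792 − 3 = -1804, attained at (-3, -4).

-1804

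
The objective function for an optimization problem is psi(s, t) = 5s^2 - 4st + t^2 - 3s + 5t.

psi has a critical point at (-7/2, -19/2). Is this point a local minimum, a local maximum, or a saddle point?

local minimum

The Hessian of psi is constant: H = [[10, -4], [-4, 2]].
det(H) = 10·2 − (-4)² = 4.
det(H) > 0 and tr(H) = 12 > 0, so H is positive definite and the point is a local minimum.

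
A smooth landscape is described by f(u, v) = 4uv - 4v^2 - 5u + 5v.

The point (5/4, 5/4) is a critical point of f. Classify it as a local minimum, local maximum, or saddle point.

saddle point

The Hessian of f is constant: H = [[0, 4], [4, -8]].
det(H) = 0·(-8) − 4² = -16.
Since det(H) < 0, H is indefinite and the critical point is a saddle point.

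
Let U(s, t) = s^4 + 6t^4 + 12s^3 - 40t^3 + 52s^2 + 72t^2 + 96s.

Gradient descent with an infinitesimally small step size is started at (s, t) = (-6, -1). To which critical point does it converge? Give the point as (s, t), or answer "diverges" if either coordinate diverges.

U is separable, so gradient descent decouples: s follows -∂U/∂s, t follows -∂U/∂t.
∂U/∂s = 4(s + 2)(s + 3)(s + 4); at s=-6 this is -96, so s increases.
∂U/∂t = 24t(t - 3)(t - 2); at t=-1 this is -288, so t increases.
s converges to its nearest critical value -4 (a local min of the s-part); t converges to 0. The iterate converges to (-4, 0).

(-4, 0)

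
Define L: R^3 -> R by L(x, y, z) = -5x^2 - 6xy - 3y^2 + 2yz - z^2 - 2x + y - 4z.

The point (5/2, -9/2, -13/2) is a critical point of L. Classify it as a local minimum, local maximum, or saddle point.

The Hessian is constant: H = [[-10, -6, 0], [-6, -6, 2], [0, 2, -2]].
Leading principal minors: Δ₁ = -10, Δ₂ = 24, Δ₃ = -8.
The minors alternate sign starting negative (−, +, −), so H is negative definite: a local maximum.

local maximum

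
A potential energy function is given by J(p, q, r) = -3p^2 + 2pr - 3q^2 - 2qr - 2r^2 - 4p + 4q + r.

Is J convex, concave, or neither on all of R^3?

J is quadratic, so its Hessian is the constant matrix H = [[-6, 0, 2], [0, -6, -2], [2, -2, -4]].
Leading principal minors: -6, 36, -96.
Signs alternate −, +, − ⇒ H ≺ 0 ⇒ concave.

concave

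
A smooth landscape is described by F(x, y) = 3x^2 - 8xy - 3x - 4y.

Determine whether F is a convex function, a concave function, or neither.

F is quadratic, so its Hessian is the constant matrix H = [[6, -8], [-8, 0]].
det(H) = -64, tr(H) = 6.
det(H) < 0, so H is indefinite: neither convex nor concave.

neither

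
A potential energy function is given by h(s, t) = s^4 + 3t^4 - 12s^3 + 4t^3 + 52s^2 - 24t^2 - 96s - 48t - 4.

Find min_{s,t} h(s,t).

-180

h(s,t) separates as P(s) + Q(t) − 4, so its minimum is min P + min Q − 4.
P'(s) = 4(s - 4)(s - 3)(s - 2) vanishes at s ∈ {2, 3, 4}; Q'(t) = 12(t - 2)(t + 1)(t + 2) vanishes at t ∈ {-2, -1, 2}.
Local minima of P (where P''>0): P(2)=-64, P(4)=-64. Local minima of Q: Q(-2)=16, Q(2)=-112.
So the global minimum of h is P(2) + Q(2) − 4 = -64 − 112 − 4 = -180, attained at (2, 2).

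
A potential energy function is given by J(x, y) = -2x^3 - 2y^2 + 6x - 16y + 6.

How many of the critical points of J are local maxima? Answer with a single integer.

J separates as a function of x plus a function of y, so ∇J=0 decouples.
∂J/∂x = -6(x - 1)(x + 1) = 0 at x ∈ {-1, 1}; ∂J/∂y = -4(y + 4) = 0 at y ∈ {-4}.
The Hessian is diagonal: diag(J_xx, J_yy). Second derivatives: J_xx(-1)=12, J_xx(1)=-12; J_yy(-4)=-4.
Local maxima occur where both diagonal entries negative: (1, -4). Count: 1.

1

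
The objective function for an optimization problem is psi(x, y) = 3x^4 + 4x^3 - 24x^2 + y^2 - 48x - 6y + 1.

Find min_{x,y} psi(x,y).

psi(x,y) separates as P(x) + Q(y) + 1, so its minimum is min P + min Q + 1.
P'(x) = 12(x - 2)(x + 1)(x + 2) vanishes at x ∈ {-2, -1, 2}; Q'(y) = 2y - 6 vanishes at y ∈ {3}.
Local minima of P (where P''>0): P(-2)=16, P(2)=-112. Local minima of Q: Q(3)=-9.
So the global minimum of psi is P(2) + Q(3) + 1 = -112 − 9 + 1 = -120, attained at (2, 3).

-120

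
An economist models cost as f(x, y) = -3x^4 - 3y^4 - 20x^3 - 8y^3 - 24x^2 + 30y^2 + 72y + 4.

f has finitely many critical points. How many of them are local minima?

1

f separates as a function of x plus a function of y, so ∇f=0 decouples.
∂f/∂x = -12x(x + 1)(x + 4) = 0 at x ∈ {-4, -1, 0}; ∂f/∂y = -12(y - 2)(y + 1)(y + 3) = 0 at y ∈ {-3, -1, 2}.
The Hessian is diagonal: diag(f_xx, f_yy). Second derivatives: f_xx(-4)=-144, f_xx(-1)=36, f_xx(0)=-48; f_yy(-3)=-120, f_yy(-1)=72, f_yy(2)=-180.
Local minima occur where both diagonal entries positive: (-1, -1). Count: 1.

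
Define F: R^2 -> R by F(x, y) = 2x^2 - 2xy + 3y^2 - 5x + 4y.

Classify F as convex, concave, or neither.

convex

F is quadratic, so its Hessian is the constant matrix H = [[4, -2], [-2, 6]].
det(H) = 20, tr(H) = 10.
det(H) > 0 and tr(H) > 0, so H is positive definite everywhere: convex.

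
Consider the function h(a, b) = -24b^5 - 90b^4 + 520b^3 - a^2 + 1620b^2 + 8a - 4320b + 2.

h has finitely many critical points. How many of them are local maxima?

h separates as a function of a plus a function of b, so ∇h=0 decouples.
∂h/∂a = -2(a - 4) = 0 at a ∈ {4}; ∂h/∂b = -120(b - 3)(b - 1)(b + 3)(b + 4) = 0 at b ∈ {-4, -3, 1, 3}.
The Hessian is diagonal: diag(h_aa, h_bb). Second derivatives: h_aa(4)=-2; h_bb(-4)=4200, h_bb(-3)=-2880, h_bb(1)=4800, h_bb(3)=-10080.
Local maxima occur where both diagonal entries negative: (4, -3), (4, 3). Count: 2.

2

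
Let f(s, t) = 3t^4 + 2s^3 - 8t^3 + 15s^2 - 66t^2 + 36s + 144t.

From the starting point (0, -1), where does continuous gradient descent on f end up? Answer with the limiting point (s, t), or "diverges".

f is separable, so gradient descent decouples: s follows -∂f/∂s, t follows -∂f/∂t.
∂f/∂s = 6(s + 2)(s + 3); at s=0 this is 36, so s decreases.
∂f/∂t = 12(t - 4)(t - 1)(t + 3); at t=-1 this is 240, so t decreases.
s converges to its nearest critical value -2 (a local min of the s-part); t converges to -3. The iterate converges to (-2, -3).

(-2, -3)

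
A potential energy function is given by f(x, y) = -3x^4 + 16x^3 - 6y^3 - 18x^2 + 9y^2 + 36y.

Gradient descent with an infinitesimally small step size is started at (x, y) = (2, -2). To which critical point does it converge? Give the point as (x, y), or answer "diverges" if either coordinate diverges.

(1, -1)

f is separable, so gradient descent decouples: x follows -∂f/∂x, y follows -∂f/∂y.
∂f/∂x = -12x(x - 3)(x - 1); at x=2 this is 24, so x decreases.
∂f/∂y = -18(y - 2)(y + 1); at y=-2 this is -72, so y increases.
x converges to its nearest critical value 1 (a local min of the x-part); y converges to -1. The iterate converges to (1, -1).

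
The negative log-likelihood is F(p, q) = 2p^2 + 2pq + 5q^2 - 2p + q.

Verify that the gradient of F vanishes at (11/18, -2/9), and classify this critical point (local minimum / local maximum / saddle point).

local minimum

∇F = (4p + 2q - 2, 2p + 10q + 1); substituting (11/18, -2/9) gives ∇F = (0, 0), so (11/18, -2/9) is indeed a critical point.
The Hessian of F is constant: H = [[4, 2], [2, 10]].
det(H) = 4·10 − 2² = 36.
det(H) > 0 and tr(H) = 14 > 0, so H is positive definite and the point is a local minimum.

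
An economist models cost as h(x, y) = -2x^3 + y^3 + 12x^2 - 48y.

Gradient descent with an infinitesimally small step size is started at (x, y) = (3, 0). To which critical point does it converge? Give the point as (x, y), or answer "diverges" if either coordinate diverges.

h is separable, so gradient descent decouples: x follows -∂h/∂x, y follows -∂h/∂y.
∂h/∂x = -6x(x - 4); at x=3 this is 18, so x decreases.
∂h/∂y = 3(y - 4)(y + 4); at y=0 this is -48, so y increases.
x converges to its nearest critical value 0 (a local min of the x-part); y converges to 4. The iterate converges to (0, 4).

(0, 4)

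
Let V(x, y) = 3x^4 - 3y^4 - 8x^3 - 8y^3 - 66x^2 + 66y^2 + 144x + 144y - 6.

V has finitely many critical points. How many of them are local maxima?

2

V separates as a function of x plus a function of y, so ∇V=0 decouples.
∂V/∂x = 12(x - 4)(x - 1)(x + 3) = 0 at x ∈ {-3, 1, 4}; ∂V/∂y = -12(y - 3)(y + 1)(y + 4) = 0 at y ∈ {-4, -1, 3}.
The Hessian is diagonal: diag(V_xx, V_yy). Second derivatives: V_xx(-3)=336, V_xx(1)=-144, V_xx(4)=252; V_yy(-4)=-252, V_yy(-1)=144, V_yy(3)=-336.
Local maxima occur where both diagonal entries negative: (1, -4), (1, 3). Count: 2.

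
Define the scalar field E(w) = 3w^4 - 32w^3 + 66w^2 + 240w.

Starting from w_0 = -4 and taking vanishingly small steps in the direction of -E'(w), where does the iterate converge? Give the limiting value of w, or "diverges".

-1

E'(w) = 12(w - 5)(w - 4)(w + 1), so E'(-4) = -2592.
Gradient descent moves in the -E' direction, i.e. w is increasing.
The nearest critical point in that direction is w = -1, where E'' = 360 > 0 (a local minimum). The iterate converges there.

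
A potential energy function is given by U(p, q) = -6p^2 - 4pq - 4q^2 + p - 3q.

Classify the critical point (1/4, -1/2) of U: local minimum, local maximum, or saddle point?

The Hessian of U is constant: H = [[-12, -4], [-4, -8]].
det(H) = (-12)·(-8) − (-4)² = 80.
det(H) > 0 and tr(H) = -20 < 0, so H is negative definite and the point is a local maximum.

local maximum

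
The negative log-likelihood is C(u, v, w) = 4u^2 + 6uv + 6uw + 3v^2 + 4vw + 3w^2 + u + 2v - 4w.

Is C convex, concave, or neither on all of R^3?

convex

C is quadratic, so its Hessian is the constant matrix H = [[8, 6, 6], [6, 6, 4], [6, 4, 6]].
Leading principal minors: 8, 12, 16.
All positive ⇒ H ≻ 0 ⇒ convex.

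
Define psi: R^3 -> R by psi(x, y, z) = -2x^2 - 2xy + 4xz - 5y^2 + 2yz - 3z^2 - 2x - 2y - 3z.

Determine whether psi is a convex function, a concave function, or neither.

concave

psi is quadratic, so its Hessian is the constant matrix H = [[-4, -2, 4], [-2, -10, 2], [4, 2, -6]].
Leading principal minors: -4, 36, -72.
Signs alternate −, +, − ⇒ H ≺ 0 ⇒ concave.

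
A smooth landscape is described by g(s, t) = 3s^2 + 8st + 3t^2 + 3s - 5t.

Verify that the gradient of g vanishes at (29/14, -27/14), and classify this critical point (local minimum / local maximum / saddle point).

saddle point

∇g = (6s + 8t + 3, 8s + 6t - 5); substituting (29/14, -27/14) gives ∇g = (0, 0), so (29/14, -27/14) is indeed a critical point.
The Hessian of g is constant: H = [[6, 8], [8, 6]].
det(H) = 6·6 − 8² = -28.
Since det(H) < 0, H is indefinite and the critical point is a saddle point.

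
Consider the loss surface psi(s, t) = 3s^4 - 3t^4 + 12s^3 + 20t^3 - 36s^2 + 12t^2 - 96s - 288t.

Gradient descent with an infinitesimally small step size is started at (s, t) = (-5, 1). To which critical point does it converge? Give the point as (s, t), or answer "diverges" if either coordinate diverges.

(-4, 3)

psi is separable, so gradient descent decouples: s follows -∂psi/∂s, t follows -∂psi/∂t.
∂psi/∂s = 12(s - 2)(s + 1)(s + 4); at s=-5 this is -336, so s increases.
∂psi/∂t = -12(t - 4)(t - 3)(t + 2); at t=1 this is -216, so t increases.
s converges to its nearest critical value -4 (a local min of the s-part); t converges to 3. The iterate converges to (-4, 3).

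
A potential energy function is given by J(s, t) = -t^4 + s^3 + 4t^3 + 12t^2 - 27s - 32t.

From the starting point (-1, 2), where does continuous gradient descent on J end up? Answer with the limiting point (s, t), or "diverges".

J is separable, so gradient descent decouples: s follows -∂J/∂s, t follows -∂J/∂t.
∂J/∂s = 3(s - 3)(s + 3); at s=-1 this is -24, so s increases.
∂J/∂t = -4(t - 4)(t - 1)(t + 2); at t=2 this is 32, so t decreases.
s converges to its nearest critical value 3 (a local min of the s-part); t converges to 1. The iterate converges to (3, 1).

(3, 1)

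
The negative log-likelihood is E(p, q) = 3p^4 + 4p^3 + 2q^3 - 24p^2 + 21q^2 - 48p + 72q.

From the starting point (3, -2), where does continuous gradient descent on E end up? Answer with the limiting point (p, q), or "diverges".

(2, -3)

E is separable, so gradient descent decouples: p follows -∂E/∂p, q follows -∂E/∂q.
∂E/∂p = 12(p - 2)(p + 1)(p + 2); at p=3 this is 240, so p decreases.
∂E/∂q = 6(q + 3)(q + 4); at q=-2 this is 12, so q decreases.
p converges to its nearest critical value 2 (a local min of the p-part); q converges to -3. The iterate converges to (2, -3).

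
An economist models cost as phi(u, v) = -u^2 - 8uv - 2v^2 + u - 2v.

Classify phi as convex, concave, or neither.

phi is quadratic, so its Hessian is the constant matrix H = [[-2, -8], [-8, -4]].
det(H) = -56, tr(H) = -6.
det(H) < 0, so H is indefinite: neither convex nor concave.

neither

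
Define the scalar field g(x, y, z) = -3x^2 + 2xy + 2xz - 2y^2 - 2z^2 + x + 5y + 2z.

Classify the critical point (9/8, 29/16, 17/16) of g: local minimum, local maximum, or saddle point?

The Hessian is constant: H = [[-6, 2, 2], [2, -4, 0], [2, 0, -4]].
Leading principal minors: Δ₁ = -6, Δ₂ = 20, Δ₃ = -64.
The minors alternate sign starting negative (−, +, −), so H is negative definite: a local maximum.

local maximum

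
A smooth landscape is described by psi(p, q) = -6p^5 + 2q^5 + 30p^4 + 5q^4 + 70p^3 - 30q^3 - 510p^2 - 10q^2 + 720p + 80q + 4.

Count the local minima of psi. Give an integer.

4

psi separates as a function of p plus a function of q, so ∇psi=0 decouples.
∂psi/∂p = -30(p - 4)(p - 2)(p - 1)(p + 3) = 0 at p ∈ {-3, 1, 2, 4}; ∂psi/∂q = 10(q - 2)(q - 1)(q + 1)(q + 4) = 0 at q ∈ {-4, -1, 1, 2}.
The Hessian is diagonal: diag(psi_pp, psi_qq). Second derivatives: psi_pp(-3)=4200, psi_pp(1)=-360, psi_pp(2)=300, psi_pp(4)=-1260; psi_qq(-4)=-900, psi_qq(-1)=180, psi_qq(1)=-100, psi_qq(2)=180.
Local minima occur where both diagonal entries positive: (-3, -1), (-3, 2), (2, -1), (2, 2). Count: 4.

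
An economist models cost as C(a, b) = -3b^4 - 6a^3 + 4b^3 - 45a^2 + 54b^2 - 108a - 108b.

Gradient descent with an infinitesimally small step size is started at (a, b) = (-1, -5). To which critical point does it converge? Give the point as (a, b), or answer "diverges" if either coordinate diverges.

diverges

C is separable, so gradient descent decouples: a follows -∂C/∂a, b follows -∂C/∂b.
∂C/∂a = -18(a + 2)(a + 3); at a=-1 this is -36, so a increases.
∂C/∂b = -12(b - 3)(b - 1)(b + 3); at b=-5 this is 1152, so b decreases.
The a-coordinate has no critical point in that direction and runs off to infinity.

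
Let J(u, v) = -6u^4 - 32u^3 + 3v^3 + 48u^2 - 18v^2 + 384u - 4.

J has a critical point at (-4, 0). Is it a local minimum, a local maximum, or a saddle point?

local maximum

The mixed partial ∂²J/∂u∂v is 0, so the Hessian at any point is diag(J_uu, J_vv) = diag(24(-3u^2 - 8u + 4), 18(v - 2)).
At (-4, 0): H = diag(-288, -36).
Both eigenvalues are negative, so H is negative definite: a local maximum.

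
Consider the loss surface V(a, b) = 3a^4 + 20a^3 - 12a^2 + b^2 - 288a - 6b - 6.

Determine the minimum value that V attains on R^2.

-431

V(a,b) separates as P(a) + Q(b) − 6, so its minimum is min P + min Q − 6.
P'(a) = 12(a - 2)(a + 3)(a + 4) vanishes at a ∈ {-4, -3, 2}; Q'(b) = 2b - 6 vanishes at b ∈ {3}.
Local minima of P (where P''>0): P(-4)=448, P(2)=-416. Local minima of Q: Q(3)=-9.
So the global minimum of V is P(2) + Q(3) − 6 = -416 − 9 − 6 = -431, attained at (2, 3).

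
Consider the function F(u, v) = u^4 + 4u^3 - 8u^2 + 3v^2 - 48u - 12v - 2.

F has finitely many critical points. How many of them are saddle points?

1

F separates as a function of u plus a function of v, so ∇F=0 decouples.
∂F/∂u = 4(u - 2)(u + 2)(u + 3) = 0 at u ∈ {-3, -2, 2}; ∂F/∂v = 6(v - 2) = 0 at v ∈ {2}.
The Hessian is diagonal: diag(F_uu, F_vv). Second derivatives: F_uu(-3)=20, F_uu(-2)=-16, F_uu(2)=80; F_vv(2)=6.
Saddle points occur where the two diagonal entries have opposite signs: (-2, 2). Count: 1.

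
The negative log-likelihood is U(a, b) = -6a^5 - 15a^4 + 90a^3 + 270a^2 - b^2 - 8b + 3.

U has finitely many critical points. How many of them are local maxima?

2

U separates as a function of a plus a function of b, so ∇U=0 decouples.
∂U/∂a = -30a(a - 3)(a + 2)(a + 3) = 0 at a ∈ {-3, -2, 0, 3}; ∂U/∂b = -2(b + 4) = 0 at b ∈ {-4}.
The Hessian is diagonal: diag(U_aa, U_bb). Second derivatives: U_aa(-3)=540, U_aa(-2)=-300, U_aa(0)=540, U_aa(3)=-2700; U_bb(-4)=-2.
Local maxima occur where both diagonal entries negative: (-2, -4), (3, -4). Count: 2.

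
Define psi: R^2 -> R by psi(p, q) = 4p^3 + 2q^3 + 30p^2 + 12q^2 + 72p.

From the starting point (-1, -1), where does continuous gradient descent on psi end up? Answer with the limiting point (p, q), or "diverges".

(-2, 0)

psi is separable, so gradient descent decouples: p follows -∂psi/∂p, q follows -∂psi/∂q.
∂psi/∂p = 12(p + 2)(p + 3); at p=-1 this is 24, so p decreases.
∂psi/∂q = 6q(q + 4); at q=-1 this is -18, so q increases.
p converges to its nearest critical value -2 (a local min of the p-part); q converges to 0. The iterate converges to (-2, 0).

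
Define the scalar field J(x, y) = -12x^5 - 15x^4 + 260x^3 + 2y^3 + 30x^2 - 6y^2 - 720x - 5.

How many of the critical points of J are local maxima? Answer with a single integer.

2

J separates as a function of x plus a function of y, so ∇J=0 decouples.
∂J/∂x = -60(x - 3)(x - 1)(x + 1)(x + 4) = 0 at x ∈ {-4, -1, 1, 3}; ∂J/∂y = 6y(y - 2) = 0 at y ∈ {0, 2}.
The Hessian is diagonal: diag(J_xx, J_yy). Second derivatives: J_xx(-4)=6300, J_xx(-1)=-1440, J_xx(1)=1200, J_xx(3)=-3360; J_yy(0)=-12, J_yy(2)=12.
Local maxima occur where both diagonal entries negative: (-1, 0), (3, 0). Count: 2.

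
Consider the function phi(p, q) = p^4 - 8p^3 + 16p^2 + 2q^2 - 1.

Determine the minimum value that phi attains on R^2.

-1

phi(p,q) separates as A(p) + B(q) − 1, so its minimum is min A + min B − 1.
A'(p) = 4p(p - 4)(p - 2) vanishes at p ∈ {0, 2, 4}; B'(q) = 4q vanishes at q ∈ {0}.
Local minima of A (where A''>0): A(0)=0, A(4)=0. Local minima of B: B(0)=0.
So the global minimum of phi is A(0) + B(0) − 1 = 0 + 0 − 1 = -1, attained at (0, 0).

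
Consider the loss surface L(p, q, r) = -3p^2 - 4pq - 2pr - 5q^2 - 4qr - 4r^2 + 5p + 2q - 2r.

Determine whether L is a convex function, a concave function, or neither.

L is quadratic, so its Hessian is the constant matrix H = [[-6, -4, -2], [-4, -10, -4], [-2, -4, -8]].
Leading principal minors: -6, 44, -280.
Signs alternate −, +, − ⇒ H ≺ 0 ⇒ concave.

concave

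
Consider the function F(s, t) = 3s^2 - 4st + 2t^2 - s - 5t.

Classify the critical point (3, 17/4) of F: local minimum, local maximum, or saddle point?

The Hessian of F is constant: H = [[6, -4], [-4, 4]].
det(H) = 6·4 − (-4)² = 8.
det(H) > 0 and tr(H) = 10 > 0, so H is positive definite and the point is a local minimum.

local minimum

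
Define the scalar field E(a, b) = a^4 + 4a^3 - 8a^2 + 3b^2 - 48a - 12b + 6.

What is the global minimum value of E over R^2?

E(a,b) separates as P(a) + Q(b) + 6, so its minimum is min P + min Q + 6.
P'(a) = 4(a - 2)(a + 2)(a + 3) vanishes at a ∈ {-3, -2, 2}; Q'(b) = 6b - 12 vanishes at b ∈ {2}.
Local minima of P (where P''>0): P(-3)=45, P(2)=-80. Local minima of Q: Q(2)=-12.
So the global minimum of E is P(2) + Q(2) + 6 = -80 − 12 + 6 = -86, attained at (2, 2).

-86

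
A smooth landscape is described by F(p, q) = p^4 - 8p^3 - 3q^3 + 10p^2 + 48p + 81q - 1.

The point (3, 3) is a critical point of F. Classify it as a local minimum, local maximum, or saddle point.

local maximum

The mixed partial ∂²F/∂p∂q is 0, so the Hessian at any point is diag(F_pp, F_qq) = diag(4(3p^2 - 12p + 5), -18q).
At (3, 3): H = diag(-16, -54).
Both eigenvalues are negative, so H is negative definite: a local maximum.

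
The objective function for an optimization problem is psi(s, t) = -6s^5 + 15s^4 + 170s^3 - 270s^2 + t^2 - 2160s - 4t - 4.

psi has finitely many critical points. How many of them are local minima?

psi separates as a function of s plus a function of t, so ∇psi=0 decouples.
∂psi/∂s = -30(s - 4)(s - 3)(s + 2)(s + 3) = 0 at s ∈ {-3, -2, 3, 4}; ∂psi/∂t = 2(t - 2) = 0 at t ∈ {2}.
The Hessian is diagonal: diag(psi_ss, psi_tt). Second derivatives: psi_ss(-3)=1260, psi_ss(-2)=-900, psi_ss(3)=900, psi_ss(4)=-1260; psi_tt(2)=2.
Local minima occur where both diagonal entries positive: (-3, 2), (3, 2). Count: 2.

2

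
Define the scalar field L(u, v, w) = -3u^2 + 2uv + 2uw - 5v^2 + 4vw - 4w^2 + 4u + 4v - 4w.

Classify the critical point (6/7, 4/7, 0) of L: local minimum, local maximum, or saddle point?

local maximum

The Hessian is constant: H = [[-6, 2, 2], [2, -10, 4], [2, 4, -8]].
Leading principal minors: Δ₁ = -6, Δ₂ = 56, Δ₃ = -280.
The minors alternate sign starting negative (−, +, −), so H is negative definite: a local maximum.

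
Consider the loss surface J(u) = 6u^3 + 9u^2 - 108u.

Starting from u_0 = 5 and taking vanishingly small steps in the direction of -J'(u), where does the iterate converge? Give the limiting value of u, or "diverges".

2

J'(u) = 18(u - 2)(u + 3), so J'(5) = 432.
Gradient descent moves in the -J' direction, i.e. u is decreasing.
The nearest critical point in that direction is u = 2, where J'' = 90 > 0 (a local minimum). The iterate converges there.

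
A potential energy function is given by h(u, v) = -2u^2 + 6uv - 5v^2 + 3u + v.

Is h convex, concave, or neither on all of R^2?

h is quadratic, so its Hessian is the constant matrix H = [[-4, 6], [6, -10]].
det(H) = 4, tr(H) = -14.
det(H) > 0 and tr(H) < 0, so H is negative definite everywhere: concave.

concave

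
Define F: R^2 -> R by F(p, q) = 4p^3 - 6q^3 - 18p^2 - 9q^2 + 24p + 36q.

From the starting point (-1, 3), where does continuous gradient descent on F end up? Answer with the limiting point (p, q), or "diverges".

F is separable, so gradient descent decouples: p follows -∂F/∂p, q follows -∂F/∂q.
∂F/∂p = 12(p - 2)(p - 1); at p=-1 this is 72, so p decreases.
∂F/∂q = -18(q - 1)(q + 2); at q=3 this is -180, so q increases.
The p-coordinate has no critical point in that direction and runs off to infinity.

diverges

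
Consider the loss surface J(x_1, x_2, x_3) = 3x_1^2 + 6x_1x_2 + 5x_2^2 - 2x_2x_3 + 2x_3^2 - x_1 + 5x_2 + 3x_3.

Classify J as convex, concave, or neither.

J is quadratic, so its Hessian is the constant matrix H = [[6, 6, 0], [6, 10, -2], [0, -2, 4]].
Leading principal minors: 6, 24, 72.
All positive ⇒ H ≻ 0 ⇒ convex.

convex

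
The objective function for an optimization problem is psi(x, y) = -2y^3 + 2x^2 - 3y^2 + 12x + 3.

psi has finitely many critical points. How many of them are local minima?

psi separates as a function of x plus a function of y, so ∇psi=0 decouples.
∂psi/∂x = 4(x + 3) = 0 at x ∈ {-3}; ∂psi/∂y = -6y(y + 1) = 0 at y ∈ {-1, 0}.
The Hessian is diagonal: diag(psi_xx, psi_yy). Second derivatives: psi_xx(-3)=4; psi_yy(-1)=6, psi_yy(0)=-6.
Local minima occur where both diagonal entries positive: (-3, -1). Count: 1.

1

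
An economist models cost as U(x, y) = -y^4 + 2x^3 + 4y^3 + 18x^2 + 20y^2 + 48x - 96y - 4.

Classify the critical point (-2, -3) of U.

The mixed partial ∂²U/∂x∂y is 0, so the Hessian at any point is diag(U_xx, U_yy) = diag(12(x + 3), 4(-3y^2 + 6y + 10)).
At (-2, -3): H = diag(12, -140).
The eigenvalues have opposite signs, so H is indefinite: a saddle point.

saddle point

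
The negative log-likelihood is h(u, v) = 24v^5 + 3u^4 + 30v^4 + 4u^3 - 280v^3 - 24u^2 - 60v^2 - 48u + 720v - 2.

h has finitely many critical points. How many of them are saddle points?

h separates as a function of u plus a function of v, so ∇h=0 decouples.
∂h/∂u = 12(u - 2)(u + 1)(u + 2) = 0 at u ∈ {-2, -1, 2}; ∂h/∂v = 120(v - 2)(v - 1)(v + 1)(v + 3) = 0 at v ∈ {-3, -1, 1, 2}.
The Hessian is diagonal: diag(h_uu, h_vv). Second derivatives: h_uu(-2)=48, h_uu(-1)=-36, h_uu(2)=144; h_vv(-3)=-4800, h_vv(-1)=1440, h_vv(1)=-960, h_vv(2)=1800.
Saddle points occur where the two diagonal entries have opposite signs: (-2, -3), (-2, 1), (-1, -1), (-1, 2), (2, -3), (2, 1). Count: 6.

6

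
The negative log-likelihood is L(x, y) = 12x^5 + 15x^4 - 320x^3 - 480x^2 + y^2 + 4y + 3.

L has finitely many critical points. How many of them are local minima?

2

L separates as a function of x plus a function of y, so ∇L=0 decouples.
∂L/∂x = 60x(x - 4)(x + 1)(x + 4) = 0 at x ∈ {-4, -1, 0, 4}; ∂L/∂y = 2(y + 2) = 0 at y ∈ {-2}.
The Hessian is diagonal: diag(L_xx, L_yy). Second derivatives: L_xx(-4)=-5760, L_xx(-1)=900, L_xx(0)=-960, L_xx(4)=9600; L_yy(-2)=2.
Local minima occur where both diagonal entries positive: (-1, -2), (4, -2). Count: 2.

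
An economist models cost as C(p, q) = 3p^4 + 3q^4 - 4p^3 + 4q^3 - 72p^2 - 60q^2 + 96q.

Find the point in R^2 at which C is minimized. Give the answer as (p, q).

C(p,q) separates as A(p) + B(q), so its minimum is min A + min B.
A'(p) = 12p(p - 4)(p + 3) vanishes at p ∈ {-3, 0, 4}; B'(q) = 12(q - 2)(q - 1)(q + 4) vanishes at q ∈ {-4, 1, 2}.
Local minima of A (where A''>0): A(-3)=-297, A(4)=-640. Local minima of B: B(-4)=-832, B(2)=32.
So the global minimum of C is A(4) + B(-4) = -640 − 832 = -1472, attained at (4, -4).

(4, -4)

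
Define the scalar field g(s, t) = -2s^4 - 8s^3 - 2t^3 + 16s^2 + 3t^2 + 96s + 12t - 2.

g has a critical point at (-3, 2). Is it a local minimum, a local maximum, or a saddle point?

local maximum

The mixed partial ∂²g/∂s∂t is 0, so the Hessian at any point is diag(g_ss, g_tt) = diag(8(-3s^2 - 6s + 4), 6(-2t + 1)).
At (-3, 2): H = diag(-40, -18).
Both eigenvalues are negative, so H is negative definite: a local maximum.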